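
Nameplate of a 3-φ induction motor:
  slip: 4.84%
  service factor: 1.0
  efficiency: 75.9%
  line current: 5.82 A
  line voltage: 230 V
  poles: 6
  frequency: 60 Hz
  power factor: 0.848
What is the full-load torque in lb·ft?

9.2 lb·ft

P_in = √3·V·I·cosφ = 1.732 × 230 × 5.82 × 0.848 = 1966 W
P_out = η·P_in = 0.759 × 1966 = 1492 W
n_s = 120×60/6 = 1200 rpm; n = 1200×(1−0.0484) = 1142 rpm
ω = 2π×1142/60 = 119.6 rad/s
τ = P_out/ω = 1492/119.6 = 12.47 N·m
In lb·ft: 12.47/1.356 = 9.2 lb·ft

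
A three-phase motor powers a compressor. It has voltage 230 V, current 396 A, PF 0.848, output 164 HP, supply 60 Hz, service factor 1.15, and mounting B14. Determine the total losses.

P_in = √3·V·I·cosφ = 1.732×230×396×0.848 = 133772 W
P_out = 164×746 = 122344 W
Losses = P_in − P_out = 133772 − 122344 = 11428 W

11400 W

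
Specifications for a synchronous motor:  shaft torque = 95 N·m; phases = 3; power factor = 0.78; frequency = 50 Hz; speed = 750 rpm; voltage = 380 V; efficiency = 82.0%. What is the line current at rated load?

17.7 A

ω = 2π×750/60 = 78.54 rad/s; P_out = τω = 95 × 78.54 = 7461 W
P_in = P_out / η = 7461 / 0.820 = 9099 W
I_L = P_in / (√3·V_L·cosφ) = 9099 / (1.732 × 380 × 0.78) = 17.7 A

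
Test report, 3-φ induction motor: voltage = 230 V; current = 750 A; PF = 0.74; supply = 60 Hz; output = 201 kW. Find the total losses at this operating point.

P_in = √3·V·I·cosφ = 1.732×230×750×0.74 = 221090 W
P_out = 201000 W
Losses = P_in − P_out = 221090 − 201000 = 20090 W

20100 W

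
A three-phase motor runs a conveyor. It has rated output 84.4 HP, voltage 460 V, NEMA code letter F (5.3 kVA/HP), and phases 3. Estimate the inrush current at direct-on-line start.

S_LR = 5.3 × 84.4 = 447.32 kVA
I_LR = S_LR/(√3·V_L) = 447320/(1.732×460) = 561 A

561 A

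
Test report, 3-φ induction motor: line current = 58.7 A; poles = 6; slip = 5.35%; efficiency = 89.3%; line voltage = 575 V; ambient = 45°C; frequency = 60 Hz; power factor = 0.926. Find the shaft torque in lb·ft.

300 lb·ft

P_in = √3·V·I·cosφ = 1.732 × 575 × 58.7 × 0.926 = 54133 W
P_out = η·P_in = 0.893 × 54133 = 48341 W
n_s = 120×60/6 = 1200 rpm; n = 1200×(1−0.0535) = 1136 rpm
ω = 2π×1136/60 = 119 rad/s
τ = P_out/ω = 48341/119 = 406.2 N·m
In lb·ft: 406.2/1.356 = 300 lb·ft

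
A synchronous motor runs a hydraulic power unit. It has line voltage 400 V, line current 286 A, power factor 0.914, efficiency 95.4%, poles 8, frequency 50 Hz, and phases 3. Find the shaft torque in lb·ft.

P_in = √3·V·I·cosφ = 1.732 × 400 × 286 × 0.914 = 181101 W
P_out = η·P_in = 0.954 × 181101 = 172770 W
n = n_s = 120×50/8 = 750 rpm (synchronous)
ω = 2π×750/60 = 78.54 rad/s
τ = P_out/ω = 172770/78.54 = 2200 N·m
In lb·ft: 2200/1.356 = 1620 lb·ft

1620 lb·ft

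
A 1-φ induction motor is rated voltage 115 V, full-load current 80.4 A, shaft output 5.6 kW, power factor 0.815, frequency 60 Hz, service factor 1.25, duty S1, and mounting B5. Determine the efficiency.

P_out = 5.6 kW = 5600 W
P_in = V·I·cosφ = 115 × 80.4 × 0.815 = 7535 W
η = P_out / P_in = 5600 / 7535 = 0.743 = 74.3%

74.3 %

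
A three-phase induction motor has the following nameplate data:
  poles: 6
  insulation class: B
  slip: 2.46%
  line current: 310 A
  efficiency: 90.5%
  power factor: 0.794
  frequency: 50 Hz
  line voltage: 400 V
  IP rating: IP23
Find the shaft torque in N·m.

P_in = √3·V·I·cosφ = 1.732 × 400 × 310 × 0.794 = 170526 W
P_out = η·P_in = 0.905 × 170526 = 154326 W
n_s = 120×50/6 = 1000 rpm; n = 1000×(1−0.0246) = 975 rpm
ω = 2π×975/60 = 102.1 rad/s
τ = P_out/ω = 154326/102.1 = 1510 N·m

1510 N·m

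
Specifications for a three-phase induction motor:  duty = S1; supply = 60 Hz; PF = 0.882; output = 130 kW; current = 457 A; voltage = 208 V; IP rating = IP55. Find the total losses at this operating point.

15.2 kW

P_in = √3·V·I·cosφ = 1.732×208×457×0.882 = 145210 W
P_out = 130000 W
Losses = P_in − P_out = 145210 − 130000 = 15210 W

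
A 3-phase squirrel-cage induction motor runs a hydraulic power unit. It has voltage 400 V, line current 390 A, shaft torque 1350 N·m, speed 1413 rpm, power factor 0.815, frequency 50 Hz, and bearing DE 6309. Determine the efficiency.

90.7 %

ω = 2π × 1413/60 = 148 rad/s; P_out = τω = 1350 × 148 = 199800 W
P_in = √3·V_L·I_L·cosφ = 1.732 × 400 × 390 × 0.815 = 220206 W
η = P_out / P_in = 199800 / 220206 = 0.907 = 90.7%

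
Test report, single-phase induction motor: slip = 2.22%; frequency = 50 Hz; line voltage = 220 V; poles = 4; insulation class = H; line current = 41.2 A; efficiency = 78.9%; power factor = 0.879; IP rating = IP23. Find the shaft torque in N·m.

P_in = V·I·cosφ = 220 × 41.2 × 0.879 = 7967 W
P_out = η·P_in = 0.789 × 7967 = 6286 W
n_s = 120×50/4 = 1500 rpm; n = 1500×(1−0.0222) = 1467 rpm
ω = 2π×1467/60 = 153.6 rad/s
τ = P_out/ω = 6286/153.6 = 40.9 N·m

40.9 N·m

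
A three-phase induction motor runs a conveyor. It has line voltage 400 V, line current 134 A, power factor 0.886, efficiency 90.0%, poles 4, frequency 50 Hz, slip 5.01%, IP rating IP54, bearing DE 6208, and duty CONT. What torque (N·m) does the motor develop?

496 N·m

P_in = √3·V·I·cosφ = 1.732 × 400 × 134 × 0.886 = 82252 W
P_out = η·P_in = 0.9 × 82252 = 74027 W
n_s = 120×50/4 = 1500 rpm; n = 1500×(1−0.0501) = 1425 rpm
ω = 2π×1425/60 = 149.2 rad/s
τ = P_out/ω = 74027/149.2 = 496 N·m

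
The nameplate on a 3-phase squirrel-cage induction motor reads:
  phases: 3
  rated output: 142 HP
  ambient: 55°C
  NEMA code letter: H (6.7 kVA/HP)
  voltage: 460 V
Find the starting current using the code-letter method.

S_LR = 6.7 × 142 = 951.4 kVA
I_LR = S_LR/(√3·V_L) = 951400/(1.732×460) = 1190 A

1190 A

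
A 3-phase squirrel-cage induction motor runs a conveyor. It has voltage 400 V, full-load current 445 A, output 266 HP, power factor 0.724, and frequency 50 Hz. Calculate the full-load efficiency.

P_out = 266 × 746 = 198436 W
P_in = √3·V_L·I_L·cosφ = 1.732 × 400 × 445 × 0.724 = 223206 W
η = P_out / P_in = 198436 / 223206 = 0.889 = 88.9%

88.9 %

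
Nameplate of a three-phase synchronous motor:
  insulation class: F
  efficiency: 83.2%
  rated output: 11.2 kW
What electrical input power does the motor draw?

13.5 kW

P_out = 11200 W
P_in = P_out/η = 11200/0.832 = 13462 W = 13.5 kW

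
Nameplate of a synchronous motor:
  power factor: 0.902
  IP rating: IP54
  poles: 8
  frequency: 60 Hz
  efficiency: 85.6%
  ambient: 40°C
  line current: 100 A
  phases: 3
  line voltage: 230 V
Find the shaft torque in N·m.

326 N·m

P_in = √3·V·I·cosφ = 1.732 × 230 × 100 × 0.902 = 35932 W
P_out = η·P_in = 0.856 × 35932 = 30758 W
n = n_s = 120×60/8 = 900 rpm (synchronous)
ω = 2π×900/60 = 94.25 rad/s
τ = P_out/ω = 30758/94.25 = 326 N·m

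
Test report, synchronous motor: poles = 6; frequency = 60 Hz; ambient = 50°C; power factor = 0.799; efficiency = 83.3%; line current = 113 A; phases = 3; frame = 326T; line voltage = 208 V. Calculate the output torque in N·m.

216 N·m

P_in = √3·V·I·cosφ = 1.732 × 208 × 113 × 0.799 = 32526 W
P_out = η·P_in = 0.833 × 32526 = 27094 W
n = n_s = 120×60/6 = 1200 rpm (synchronous)
ω = 2π×1200/60 = 125.7 rad/s
τ = P_out/ω = 27094/125.7 = 216 N·m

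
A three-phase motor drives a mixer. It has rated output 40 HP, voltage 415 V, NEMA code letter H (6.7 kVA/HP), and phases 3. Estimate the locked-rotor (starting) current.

373 A

S_LR = 6.7 × 40 = 268 kVA
I_LR = S_LR/(√3·V_L) = 268000/(1.732×415) = 373 A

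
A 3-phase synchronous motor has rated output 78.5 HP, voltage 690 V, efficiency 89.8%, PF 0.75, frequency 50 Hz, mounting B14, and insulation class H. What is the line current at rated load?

72.8 A

P_out = 78.5 × 746 = 58561 W
P_in = P_out / η = 58561 / 0.898 = 65213 W
I_L = P_in / (√3·V_L·cosφ) = 65213 / (1.732 × 690 × 0.75) = 72.8 A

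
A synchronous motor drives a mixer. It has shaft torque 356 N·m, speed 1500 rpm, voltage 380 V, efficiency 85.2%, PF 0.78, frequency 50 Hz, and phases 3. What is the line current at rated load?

ω = 2π×1500/60 = 157.1 rad/s; P_out = τω = 356 × 157.1 = 55928 W
P_in = P_out / η = 55928 / 0.852 = 65643 W
I_L = P_in / (√3·V_L·cosφ) = 65643 / (1.732 × 380 × 0.78) = 128 A

128 A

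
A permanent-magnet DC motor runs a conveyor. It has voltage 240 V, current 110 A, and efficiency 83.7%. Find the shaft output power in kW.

P_in = V·I = 240 × 110 = 26400 W
P_out = η·P_in = 0.837 × 26400 = 22097 W

22.1 kW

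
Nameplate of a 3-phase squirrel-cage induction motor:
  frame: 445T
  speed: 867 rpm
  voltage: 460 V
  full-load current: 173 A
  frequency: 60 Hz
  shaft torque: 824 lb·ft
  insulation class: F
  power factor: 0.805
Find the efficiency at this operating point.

91.4 %

τ = 824 lb·ft × 1.356 = 1117 N·m
ω = 2π × 867/60 = 90.79 rad/s; P_out = τω = 1117 × 90.79 = 101412 W
P_in = √3·V_L·I_L·cosφ = 1.732 × 460 × 173 × 0.805 = 110955 W
η = P_out / P_in = 101412 / 110955 = 0.914 = 91.4%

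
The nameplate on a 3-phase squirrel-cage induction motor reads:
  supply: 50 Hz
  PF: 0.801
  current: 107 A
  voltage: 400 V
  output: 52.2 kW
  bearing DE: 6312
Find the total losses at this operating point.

7180 W

P_in = √3·V·I·cosφ = 1.732×400×107×0.801 = 59378 W
P_out = 52200 W
Losses = P_in − P_out = 59378 − 52200 = 7178 W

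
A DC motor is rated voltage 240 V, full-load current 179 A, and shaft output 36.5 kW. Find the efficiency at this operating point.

P_out = 36.5 kW = 36500 W
P_in = V·I = 240 × 179 = 42960 W
η = P_out / P_in = 36500 / 42960 = 0.850 = 85.0%

85.0 %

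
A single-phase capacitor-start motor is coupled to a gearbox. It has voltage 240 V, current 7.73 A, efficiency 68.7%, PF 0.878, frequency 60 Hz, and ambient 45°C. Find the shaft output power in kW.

P_in = V·I·cosφ = 240 × 7.73 × 0.878 = 1629 W
P_out = η·P_in = 0.687 × 1629 = 1119 W

1.12 kW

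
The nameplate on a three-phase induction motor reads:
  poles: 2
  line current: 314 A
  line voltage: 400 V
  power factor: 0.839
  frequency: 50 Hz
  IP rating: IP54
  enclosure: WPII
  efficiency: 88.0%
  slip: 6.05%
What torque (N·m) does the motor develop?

P_in = √3·V·I·cosφ = 1.732 × 400 × 314 × 0.839 = 182515 W
P_out = η·P_in = 0.88 × 182515 = 160613 W
n_s = 120×50/2 = 3000 rpm; n = 3000×(1−0.0605) = 2819 rpm
ω = 2π×2819/60 = 295.2 rad/s
τ = P_out/ω = 160613/295.2 = 544 N·m

544 N·m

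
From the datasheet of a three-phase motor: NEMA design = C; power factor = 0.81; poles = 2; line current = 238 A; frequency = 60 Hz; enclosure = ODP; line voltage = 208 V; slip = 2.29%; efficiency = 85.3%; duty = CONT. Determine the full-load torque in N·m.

161 N·m

P_in = √3·V·I·cosφ = 1.732 × 208 × 238 × 0.81 = 69450 W
P_out = η·P_in = 0.853 × 69450 = 59241 W
n_s = 120×60/2 = 3600 rpm; n = 3600×(1−0.0229) = 3518 rpm
ω = 2π×3518/60 = 368.4 rad/s
τ = P_out/ω = 59241/368.4 = 161 N·m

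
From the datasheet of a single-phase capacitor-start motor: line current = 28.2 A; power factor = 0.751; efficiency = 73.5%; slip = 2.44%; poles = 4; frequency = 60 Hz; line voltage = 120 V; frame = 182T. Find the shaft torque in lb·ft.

7.49 lb·ft

P_in = V·I·cosφ = 120 × 28.2 × 0.751 = 2541 W
P_out = η·P_in = 0.735 × 2541 = 1868 W
n_s = 120×60/4 = 1800 rpm; n = 1800×(1−0.0244) = 1756 rpm
ω = 2π×1756/60 = 183.9 rad/s
τ = P_out/ω = 1868/183.9 = 10.16 N·m
In lb·ft: 10.16/1.356 = 7.49 lb·ft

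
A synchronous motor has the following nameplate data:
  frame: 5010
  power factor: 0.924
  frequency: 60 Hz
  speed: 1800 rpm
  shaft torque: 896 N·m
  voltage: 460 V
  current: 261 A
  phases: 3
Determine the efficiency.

ω = 2π × 1800/60 = 188.5 rad/s; P_out = τω = 896 × 188.5 = 168896 W
P_in = √3·V_L·I_L·cosφ = 1.732 × 460 × 261 × 0.924 = 192140 W
η = P_out / P_in = 168896 / 192140 = 0.879 = 87.9%

87.9 %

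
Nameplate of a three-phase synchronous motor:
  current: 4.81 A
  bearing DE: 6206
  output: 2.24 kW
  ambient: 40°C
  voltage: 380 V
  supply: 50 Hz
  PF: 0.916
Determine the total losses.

660 W

P_in = √3·V·I·cosφ = 1.732×380×4.81×0.916 = 2900 W
P_out = 2240 W
Losses = P_in − P_out = 2900 − 2240 = 660 W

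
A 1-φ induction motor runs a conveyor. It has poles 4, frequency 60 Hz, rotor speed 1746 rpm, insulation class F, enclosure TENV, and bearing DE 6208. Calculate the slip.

n_s = 120f/p = 120×60/4 = 1800 rpm
s = (n_s − n)/n_s = (1800 − 1746)/1800 = 0.0300

3.00 %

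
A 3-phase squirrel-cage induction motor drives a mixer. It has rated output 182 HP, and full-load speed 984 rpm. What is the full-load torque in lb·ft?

972 lb·ft

P_out = 182 × 746 = 135772 W
ω = 2π × 984/60 = 103 rad/s
τ = P_out/ω = 135772/103 = 1318 N·m
In lb·ft: 1318/1.356 = 972 lb·ft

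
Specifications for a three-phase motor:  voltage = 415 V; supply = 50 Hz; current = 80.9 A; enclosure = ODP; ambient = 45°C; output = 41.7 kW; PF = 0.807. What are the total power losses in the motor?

5.23 kW

P_in = √3·V·I·cosφ = 1.732×415×80.9×0.807 = 46926 W
P_out = 41700 W
Losses = P_in − P_out = 46926 − 41700 = 5226 W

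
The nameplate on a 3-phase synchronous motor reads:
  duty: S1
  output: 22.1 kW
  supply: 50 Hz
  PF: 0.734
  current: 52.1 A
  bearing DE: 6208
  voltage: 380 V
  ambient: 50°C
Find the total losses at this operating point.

P_in = √3·V·I·cosφ = 1.732×380×52.1×0.734 = 25169 W
P_out = 22100 W
Losses = P_in − P_out = 25169 − 22100 = 3069 W

3.07 kW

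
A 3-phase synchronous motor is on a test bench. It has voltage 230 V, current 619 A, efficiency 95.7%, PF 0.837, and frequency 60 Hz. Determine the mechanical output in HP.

P_in = √3·V·I·cosφ = 1.732 × 230 × 619 × 0.837 = 206392 W
P_out = η·P_in = 0.957 × 206392 = 197517 W
= 197517/746 = 265 HP

265 HP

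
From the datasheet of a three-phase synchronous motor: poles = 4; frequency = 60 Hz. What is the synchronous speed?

1800 rpm

n_s = 120f/p = 120×60/4 = 1800 rpm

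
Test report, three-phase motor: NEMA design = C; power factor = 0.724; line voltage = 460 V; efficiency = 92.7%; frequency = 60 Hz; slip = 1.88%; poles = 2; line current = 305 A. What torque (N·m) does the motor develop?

P_in = √3·V·I·cosφ = 1.732 × 460 × 305 × 0.724 = 175932 W
P_out = η·P_in = 0.927 × 175932 = 163089 W
n_s = 120×60/2 = 3600 rpm; n = 3600×(1−0.0188) = 3532 rpm
ω = 2π×3532/60 = 369.9 rad/s
τ = P_out/ω = 163089/369.9 = 441 N·m

441 N·m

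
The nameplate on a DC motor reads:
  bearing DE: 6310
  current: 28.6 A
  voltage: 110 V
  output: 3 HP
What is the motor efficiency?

71.1 %

P_out = 3 × 746 = 2238 W
P_in = V·I = 110 × 28.6 = 3146 W
η = P_out / P_in = 2238 / 3146 = 0.711 = 71.1%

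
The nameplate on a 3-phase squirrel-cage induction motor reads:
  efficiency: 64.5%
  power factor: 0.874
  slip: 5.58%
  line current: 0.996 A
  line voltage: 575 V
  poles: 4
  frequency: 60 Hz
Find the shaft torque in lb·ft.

P_in = √3·V·I·cosφ = 1.732 × 575 × 0.996 × 0.874 = 867 W
P_out = η·P_in = 0.645 × 867 = 559 W
n_s = 120×60/4 = 1800 rpm; n = 1800×(1−0.0558) = 1700 rpm
ω = 2π×1700/60 = 178 rad/s
τ = P_out/ω = 559/178 = 3.14 N·m
In lb·ft: 3.14/1.356 = 2.32 lb·ft

2.32 lb·ft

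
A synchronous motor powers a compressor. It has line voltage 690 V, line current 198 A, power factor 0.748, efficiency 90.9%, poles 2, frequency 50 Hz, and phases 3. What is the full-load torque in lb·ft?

P_in = √3·V·I·cosφ = 1.732 × 690 × 198 × 0.748 = 176996 W
P_out = η·P_in = 0.909 × 176996 = 160889 W
n = n_s = 120×50/2 = 3000 rpm (synchronous)
ω = 2π×3000/60 = 314.2 rad/s
τ = P_out/ω = 160889/314.2 = 512.1 N·m
In lb·ft: 512.1/1.356 = 378 lb·ft

378 lb·ft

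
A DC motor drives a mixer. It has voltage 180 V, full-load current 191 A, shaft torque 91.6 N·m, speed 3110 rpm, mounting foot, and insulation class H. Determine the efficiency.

ω = 2π × 3110/60 = 325.7 rad/s; P_out = τω = 91.6 × 325.7 = 29834 W
P_in = V·I = 180 × 191 = 34380 W
η = P_out / P_in = 29834 / 34380 = 0.868 = 86.8%

86.8 %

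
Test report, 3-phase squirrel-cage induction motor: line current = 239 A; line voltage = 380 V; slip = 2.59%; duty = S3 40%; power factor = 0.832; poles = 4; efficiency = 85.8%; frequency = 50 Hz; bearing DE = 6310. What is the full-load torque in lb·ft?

P_in = √3·V·I·cosφ = 1.732 × 380 × 239 × 0.832 = 130874 W
P_out = η·P_in = 0.858 × 130874 = 112290 W
n_s = 120×50/4 = 1500 rpm; n = 1500×(1−0.0259) = 1461 rpm
ω = 2π×1461/60 = 153 rad/s
τ = P_out/ω = 112290/153 = 733.9 N·m
In lb·ft: 733.9/1.356 = 541 lb·ft

541 lb·ft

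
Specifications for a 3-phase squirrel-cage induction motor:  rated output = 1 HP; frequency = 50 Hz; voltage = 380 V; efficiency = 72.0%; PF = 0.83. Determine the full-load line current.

1.9 A

P_out = 1 × 746 = 746 W
P_in = P_out / η = 746 / 0.720 = 1036 W
I_L = P_in / (√3·V_L·cosφ) = 1036 / (1.732 × 380 × 0.83) = 1.9 A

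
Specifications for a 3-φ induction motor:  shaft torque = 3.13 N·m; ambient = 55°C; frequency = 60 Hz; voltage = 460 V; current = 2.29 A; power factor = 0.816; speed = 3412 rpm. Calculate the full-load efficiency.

75.1 %

ω = 2π × 3412/60 = 357.3 rad/s; P_out = τω = 3.13 × 357.3 = 1118 W
P_in = √3·V_L·I_L·cosφ = 1.732 × 460 × 2.29 × 0.816 = 1489 W
η = P_out / P_in = 1118 / 1489 = 0.751 = 75.1%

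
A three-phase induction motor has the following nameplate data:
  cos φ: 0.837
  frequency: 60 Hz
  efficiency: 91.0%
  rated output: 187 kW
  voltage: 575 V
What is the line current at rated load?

P_out = 187 kW = 187000 W
P_in = P_out / η = 187000 / 0.910 = 205495 W
I_L = P_in / (√3·V_L·cosφ) = 205495 / (1.732 × 575 × 0.837) = 247 A

247 A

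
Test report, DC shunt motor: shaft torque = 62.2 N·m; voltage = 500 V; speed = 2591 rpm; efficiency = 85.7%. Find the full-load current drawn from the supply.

ω = 2π×2591/60 = 271.3 rad/s; P_out = τω = 62.2 × 271.3 = 16875 W
P_in = P_out / η = 16875 / 0.857 = 19691 W
I = P_in / V = 19691 / 500 = 39.4 A

39.4 A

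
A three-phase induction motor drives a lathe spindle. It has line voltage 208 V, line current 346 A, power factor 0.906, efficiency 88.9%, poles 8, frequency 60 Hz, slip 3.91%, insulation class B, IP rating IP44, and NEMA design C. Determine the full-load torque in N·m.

P_in = √3·V·I·cosφ = 1.732 × 208 × 346 × 0.906 = 112932 W
P_out = η·P_in = 0.889 × 112932 = 100397 W
n_s = 120×60/8 = 900 rpm; n = 900×(1−0.0391) = 865 rpm
ω = 2π×865/60 = 90.58 rad/s
τ = P_out/ω = 100397/90.58 = 1110 N·m

1110 N·m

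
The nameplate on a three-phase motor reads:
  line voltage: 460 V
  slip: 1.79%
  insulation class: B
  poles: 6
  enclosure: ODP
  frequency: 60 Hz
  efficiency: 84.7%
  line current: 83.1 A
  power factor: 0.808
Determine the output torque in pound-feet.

271 lb·ft

P_in = √3·V·I·cosφ = 1.732 × 460 × 83.1 × 0.808 = 53496 W
P_out = η·P_in = 0.847 × 53496 = 45311 W
n_s = 120×60/6 = 1200 rpm; n = 1200×(1−0.0179) = 1179 rpm
ω = 2π×1179/60 = 123.5 rad/s
τ = P_out/ω = 45311/123.5 = 366.9 N·m
In lb·ft: 366.9/1.356 = 271 lb·ft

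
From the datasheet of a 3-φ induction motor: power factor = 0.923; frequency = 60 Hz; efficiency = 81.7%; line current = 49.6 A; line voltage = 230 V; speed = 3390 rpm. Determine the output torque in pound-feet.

31 lb·ft

P_in = √3·V·I·cosφ = 1.732 × 230 × 49.6 × 0.923 = 18237 W
P_out = η·P_in = 0.817 × 18237 = 14900 W
n = 3390 rpm
ω = 2π×3390/60 = 355 rad/s
τ = P_out/ω = 14900/355 = 41.97 N·m
In lb·ft: 41.97/1.356 = 31 lb·ft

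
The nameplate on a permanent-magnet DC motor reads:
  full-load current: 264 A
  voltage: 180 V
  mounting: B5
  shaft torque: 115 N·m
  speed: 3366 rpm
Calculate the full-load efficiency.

85.3 %

ω = 2π × 3366/60 = 352.5 rad/s; P_out = τω = 115 × 352.5 = 40538 W
P_in = V·I = 180 × 264 = 47520 W
η = P_out / P_in = 40538 / 47520 = 0.853 = 85.3%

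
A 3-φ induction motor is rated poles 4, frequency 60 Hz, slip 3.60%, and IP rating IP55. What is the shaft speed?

1735 rpm

n_s = 120f/p = 120×60/4 = 1800 rpm
n = n_s(1 − s) = 1800 × (1 − 0.036) = 1735 rpm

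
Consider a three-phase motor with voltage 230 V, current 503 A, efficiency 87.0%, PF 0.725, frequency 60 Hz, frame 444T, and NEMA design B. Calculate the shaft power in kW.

P_in = √3·V·I·cosφ = 1.732 × 230 × 503 × 0.725 = 145272 W
P_out = η·P_in = 0.87 × 145272 = 126387 W

126 kW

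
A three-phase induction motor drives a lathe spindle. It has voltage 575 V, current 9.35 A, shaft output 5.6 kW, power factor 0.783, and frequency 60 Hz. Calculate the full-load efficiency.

76.8 %

P_out = 5.6 kW = 5600 W
P_in = √3·V_L·I_L·cosφ = 1.732 × 575 × 9.35 × 0.783 = 7291 W
η = P_out / P_in = 5600 / 7291 = 0.768 = 76.8%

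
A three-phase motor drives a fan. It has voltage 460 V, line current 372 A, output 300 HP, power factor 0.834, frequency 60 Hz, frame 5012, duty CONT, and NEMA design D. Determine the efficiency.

90.5 %

P_out = 300 × 746 = 223800 W
P_in = √3·V_L·I_L·cosφ = 1.732 × 460 × 372 × 0.834 = 247181 W
η = P_out / P_in = 223800 / 247181 = 0.905 = 90.5%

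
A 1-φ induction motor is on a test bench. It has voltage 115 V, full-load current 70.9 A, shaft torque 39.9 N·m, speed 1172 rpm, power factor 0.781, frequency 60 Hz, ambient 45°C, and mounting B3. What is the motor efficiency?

ω = 2π × 1172/60 = 122.7 rad/s; P_out = τω = 39.9 × 122.7 = 4896 W
P_in = V·I·cosφ = 115 × 70.9 × 0.781 = 6368 W
η = P_out / P_in = 4896 / 6368 = 0.769 = 76.9%

76.9 %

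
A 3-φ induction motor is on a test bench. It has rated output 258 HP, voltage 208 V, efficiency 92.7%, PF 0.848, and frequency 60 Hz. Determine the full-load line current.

680 A

P_out = 258 × 746 = 192468 W
P_in = P_out / η = 192468 / 0.927 = 207625 W
I_L = P_in / (√3·V_L·cosφ) = 207625 / (1.732 × 208 × 0.848) = 680 A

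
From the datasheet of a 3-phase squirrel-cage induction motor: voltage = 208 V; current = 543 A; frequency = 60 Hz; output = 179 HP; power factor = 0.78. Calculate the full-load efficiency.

87.5 %

P_out = 179 × 746 = 133534 W
P_in = √3·V_L·I_L·cosφ = 1.732 × 208 × 543 × 0.78 = 152583 W
η = P_out / P_in = 133534 / 152583 = 0.875 = 87.5%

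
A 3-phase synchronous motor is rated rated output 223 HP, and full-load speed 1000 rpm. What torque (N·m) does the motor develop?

1590 N·m

P_out = 223 × 746 = 166358 W
ω = 2π × 1000/60 = 104.7 rad/s
τ = P_out/ω = 166358/104.7 = 1590 N·m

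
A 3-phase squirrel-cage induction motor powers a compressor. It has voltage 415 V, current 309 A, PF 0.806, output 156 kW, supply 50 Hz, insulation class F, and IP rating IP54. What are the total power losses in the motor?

23000 W

P_in = √3·V·I·cosφ = 1.732×415×309×0.806 = 179015 W
P_out = 156000 W
Losses = P_in − P_out = 179015 − 156000 = 23015 W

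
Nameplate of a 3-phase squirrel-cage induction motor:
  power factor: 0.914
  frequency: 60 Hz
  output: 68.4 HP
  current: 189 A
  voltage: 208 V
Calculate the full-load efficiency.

P_out = 68.4 × 746 = 51026 W
P_in = √3·V_L·I_L·cosφ = 1.732 × 208 × 189 × 0.914 = 62233 W
η = P_out / P_in = 51026 / 62233 = 0.820 = 82.0%

82.0 %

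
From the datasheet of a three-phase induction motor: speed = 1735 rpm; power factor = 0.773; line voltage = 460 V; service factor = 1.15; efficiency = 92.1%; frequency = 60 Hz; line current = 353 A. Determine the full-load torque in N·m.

1100 N·m

P_in = √3·V·I·cosφ = 1.732 × 460 × 353 × 0.773 = 217400 W
P_out = η·P_in = 0.921 × 217400 = 200225 W
n = 1735 rpm
ω = 2π×1735/60 = 181.7 rad/s
τ = P_out/ω = 200225/181.7 = 1100 N·m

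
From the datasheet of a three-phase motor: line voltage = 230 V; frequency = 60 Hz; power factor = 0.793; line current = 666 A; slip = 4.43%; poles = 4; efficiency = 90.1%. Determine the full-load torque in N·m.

1050 N·m

P_in = √3·V·I·cosφ = 1.732 × 230 × 666 × 0.793 = 210389 W
P_out = η·P_in = 0.901 × 210389 = 189560 W
n_s = 120×60/4 = 1800 rpm; n = 1800×(1−0.0443) = 1720 rpm
ω = 2π×1720/60 = 180.1 rad/s
τ = P_out/ω = 189560/180.1 = 1050 N·m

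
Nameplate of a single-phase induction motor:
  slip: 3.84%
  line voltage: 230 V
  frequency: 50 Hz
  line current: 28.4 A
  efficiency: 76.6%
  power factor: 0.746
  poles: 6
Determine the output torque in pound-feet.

27.3 lb·ft

P_in = V·I·cosφ = 230 × 28.4 × 0.746 = 4873 W
P_out = η·P_in = 0.766 × 4873 = 3733 W
n_s = 120×50/6 = 1000 rpm; n = 1000×(1−0.0384) = 962 rpm
ω = 2π×962/60 = 100.7 rad/s
τ = P_out/ω = 3733/100.7 = 37.07 N·m
In lb·ft: 37.07/1.356 = 27.3 lb·ft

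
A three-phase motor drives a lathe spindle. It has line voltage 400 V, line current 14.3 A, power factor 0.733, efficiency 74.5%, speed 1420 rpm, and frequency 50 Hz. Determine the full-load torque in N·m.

36.4 N·m

P_in = √3·V·I·cosφ = 1.732 × 400 × 14.3 × 0.733 = 7262 W
P_out = η·P_in = 0.745 × 7262 = 5410 W
n = 1420 rpm
ω = 2π×1420/60 = 148.7 rad/s
τ = P_out/ω = 5410/148.7 = 36.4 N·m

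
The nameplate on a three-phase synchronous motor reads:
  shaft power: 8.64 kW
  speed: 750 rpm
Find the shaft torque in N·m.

ω = 2π × 750/60 = 78.54 rad/s
τ = P/ω = 8640/78.54 = 110 N·m

110 N·m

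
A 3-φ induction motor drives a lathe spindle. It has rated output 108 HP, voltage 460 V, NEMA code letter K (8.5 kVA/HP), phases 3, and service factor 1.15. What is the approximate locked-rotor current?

S_LR = 8.5 × 108 = 918 kVA
I_LR = S_LR/(√3·V_L) = 918000/(1.732×460) = 1150 A

1150 A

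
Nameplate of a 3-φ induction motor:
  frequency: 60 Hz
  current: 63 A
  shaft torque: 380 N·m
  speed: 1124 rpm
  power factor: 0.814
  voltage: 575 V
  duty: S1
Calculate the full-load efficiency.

ω = 2π × 1124/60 = 117.7 rad/s; P_out = τω = 380 × 117.7 = 44726 W
P_in = √3·V_L·I_L·cosφ = 1.732 × 575 × 63 × 0.814 = 51072 W
η = P_out / P_in = 44726 / 51072 = 0.876 = 87.6%

87.6 %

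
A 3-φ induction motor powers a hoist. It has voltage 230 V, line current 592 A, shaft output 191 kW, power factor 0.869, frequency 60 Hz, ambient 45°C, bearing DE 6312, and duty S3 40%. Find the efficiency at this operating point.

93.2 %

P_out = 191 kW = 191000 W
P_in = √3·V_L·I_L·cosφ = 1.732 × 230 × 592 × 0.869 = 204936 W
η = P_out / P_in = 191000 / 204936 = 0.932 = 93.2%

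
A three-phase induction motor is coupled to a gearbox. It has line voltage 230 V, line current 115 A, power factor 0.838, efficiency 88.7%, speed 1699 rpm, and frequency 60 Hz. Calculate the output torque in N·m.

191 N·m

P_in = √3·V·I·cosφ = 1.732 × 230 × 115 × 0.838 = 38390 W
P_out = η·P_in = 0.887 × 38390 = 34052 W
n = 1699 rpm
ω = 2π×1699/60 = 177.9 rad/s
τ = P_out/ω = 34052/177.9 = 191 N·m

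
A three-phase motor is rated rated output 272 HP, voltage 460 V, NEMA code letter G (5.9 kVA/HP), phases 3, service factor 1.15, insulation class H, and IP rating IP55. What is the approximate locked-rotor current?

2010 A

S_LR = 5.9 × 272 = 1604.8 kVA
I_LR = S_LR/(√3·V_L) = 1604800/(1.732×460) = 2010 A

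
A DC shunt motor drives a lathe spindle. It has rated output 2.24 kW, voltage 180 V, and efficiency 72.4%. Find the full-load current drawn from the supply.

P_out = 2.24 kW = 2240 W
P_in = P_out / η = 2240 / 0.724 = 3094 W
I = P_in / V = 3094 / 180 = 17.2 A

17.2 A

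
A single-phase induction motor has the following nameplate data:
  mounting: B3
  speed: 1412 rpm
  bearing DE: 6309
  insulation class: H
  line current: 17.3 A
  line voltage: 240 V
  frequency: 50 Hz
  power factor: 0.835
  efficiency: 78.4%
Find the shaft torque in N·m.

18.4 N·m

P_in = V·I·cosφ = 240 × 17.3 × 0.835 = 3467 W
P_out = η·P_in = 0.784 × 3467 = 2718 W
n = 1412 rpm
ω = 2π×1412/60 = 147.9 rad/s
τ = P_out/ω = 2718/147.9 = 18.4 N·m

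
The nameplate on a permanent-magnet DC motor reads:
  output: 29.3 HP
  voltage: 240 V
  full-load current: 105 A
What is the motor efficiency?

P_out = 29.3 × 746 = 21858 W
P_in = V·I = 240 × 105 = 25200 W
η = P_out / P_in = 21858 / 25200 = 0.867 = 86.7%

86.7 %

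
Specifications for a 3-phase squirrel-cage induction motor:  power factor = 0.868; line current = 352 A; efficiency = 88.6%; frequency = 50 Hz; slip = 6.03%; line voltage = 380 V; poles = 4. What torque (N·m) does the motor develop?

P_in = √3·V·I·cosφ = 1.732 × 380 × 352 × 0.868 = 201092 W
P_out = η·P_in = 0.886 × 201092 = 178168 W
n_s = 120×50/4 = 1500 rpm; n = 1500×(1−0.0603) = 1410 rpm
ω = 2π×1410/60 = 147.7 rad/s
τ = P_out/ω = 178168/147.7 = 1210 N·m

1210 N·m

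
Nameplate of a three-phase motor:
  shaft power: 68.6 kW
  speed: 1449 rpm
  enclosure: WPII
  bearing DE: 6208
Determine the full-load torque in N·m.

ω = 2π × 1449/60 = 151.7 rad/s
τ = P/ω = 68600/151.7 = 452 N·m

452 N·m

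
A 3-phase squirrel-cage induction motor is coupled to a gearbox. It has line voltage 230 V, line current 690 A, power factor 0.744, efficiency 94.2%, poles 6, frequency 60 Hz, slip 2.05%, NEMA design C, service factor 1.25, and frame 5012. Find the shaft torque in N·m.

1570 N·m

P_in = √3·V·I·cosφ = 1.732 × 230 × 690 × 0.744 = 204502 W
P_out = η·P_in = 0.942 × 204502 = 192641 W
n_s = 120×60/6 = 1200 rpm; n = 1200×(1−0.0205) = 1175 rpm
ω = 2π×1175/60 = 123 rad/s
τ = P_out/ω = 192641/123 = 1570 N·m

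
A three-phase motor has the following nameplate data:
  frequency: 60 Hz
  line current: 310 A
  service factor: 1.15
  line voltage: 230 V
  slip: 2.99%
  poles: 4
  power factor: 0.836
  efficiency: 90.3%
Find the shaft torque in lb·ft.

P_in = √3·V·I·cosφ = 1.732 × 230 × 310 × 0.836 = 103239 W
P_out = η·P_in = 0.903 × 103239 = 93225 W
n_s = 120×60/4 = 1800 rpm; n = 1800×(1−0.0299) = 1746 rpm
ω = 2π×1746/60 = 182.8 rad/s
τ = P_out/ω = 93225/182.8 = 510 N·m
In lb·ft: 510/1.356 = 376 lb·ft

376 lb·ft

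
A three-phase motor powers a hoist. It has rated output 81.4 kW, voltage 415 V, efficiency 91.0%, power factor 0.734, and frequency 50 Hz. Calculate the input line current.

170 A

P_out = 81.4 kW = 81400 W
P_in = P_out / η = 81400 / 0.910 = 89451 W
I_L = P_in / (√3·V_L·cosφ) = 89451 / (1.732 × 415 × 0.734) = 170 A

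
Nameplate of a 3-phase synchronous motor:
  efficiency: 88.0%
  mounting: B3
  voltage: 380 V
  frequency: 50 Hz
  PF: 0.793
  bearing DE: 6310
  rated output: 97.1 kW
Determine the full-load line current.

P_out = 97.1 kW = 97100 W
P_in = P_out / η = 97100 / 0.880 = 110341 W
I_L = P_in / (√3·V_L·cosφ) = 110341 / (1.732 × 380 × 0.793) = 211 A

211 A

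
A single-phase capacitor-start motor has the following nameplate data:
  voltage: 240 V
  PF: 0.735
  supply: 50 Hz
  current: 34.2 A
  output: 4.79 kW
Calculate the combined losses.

P_in = V·I·cosφ = 240×34.2×0.735 = 6033 W
P_out = 4790 W
Losses = P_in − P_out = 6033 − 4790 = 1243 W

1.24 kW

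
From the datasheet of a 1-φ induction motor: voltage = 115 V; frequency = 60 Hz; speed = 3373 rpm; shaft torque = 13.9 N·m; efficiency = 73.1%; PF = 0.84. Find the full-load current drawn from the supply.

69.5 A

ω = 2π×3373/60 = 353.2 rad/s; P_out = τω = 13.9 × 353.2 = 4909 W
P_in = P_out / η = 4909 / 0.731 = 6715 W
I = P_in / (V·cosφ) = 6715 / (115 × 0.84) = 69.5 A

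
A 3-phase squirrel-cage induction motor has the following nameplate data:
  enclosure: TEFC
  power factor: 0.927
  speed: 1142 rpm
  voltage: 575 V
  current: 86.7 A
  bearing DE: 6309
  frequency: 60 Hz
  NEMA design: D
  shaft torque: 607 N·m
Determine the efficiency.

90.7 %

ω = 2π × 1142/60 = 119.6 rad/s; P_out = τω = 607 × 119.6 = 72597 W
P_in = √3·V_L·I_L·cosφ = 1.732 × 575 × 86.7 × 0.927 = 80041 W
η = P_out / P_in = 72597 / 80041 = 0.907 = 90.7%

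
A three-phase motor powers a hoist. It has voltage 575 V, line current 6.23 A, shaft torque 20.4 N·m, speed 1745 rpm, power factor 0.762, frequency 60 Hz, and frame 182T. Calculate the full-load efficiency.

ω = 2π × 1745/60 = 182.7 rad/s; P_out = τω = 20.4 × 182.7 = 3727 W
P_in = √3·V_L·I_L·cosφ = 1.732 × 575 × 6.23 × 0.762 = 4728 W
η = P_out / P_in = 3727 / 4728 = 0.788 = 78.8%

78.8 %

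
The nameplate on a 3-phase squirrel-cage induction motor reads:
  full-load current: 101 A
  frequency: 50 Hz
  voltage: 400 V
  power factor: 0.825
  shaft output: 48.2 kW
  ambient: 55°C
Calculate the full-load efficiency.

83.5 %

P_out = 48.2 kW = 48200 W
P_in = √3·V_L·I_L·cosφ = 1.732 × 400 × 101 × 0.825 = 57728 W
η = P_out / P_in = 48200 / 57728 = 0.835 = 83.5%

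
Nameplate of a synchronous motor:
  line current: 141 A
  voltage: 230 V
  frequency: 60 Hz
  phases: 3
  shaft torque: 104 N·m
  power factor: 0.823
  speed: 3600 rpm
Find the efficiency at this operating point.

84.8 %

ω = 2π × 3600/60 = 377 rad/s; P_out = τω = 104 × 377 = 39208 W
P_in = √3·V_L·I_L·cosφ = 1.732 × 230 × 141 × 0.823 = 46227 W
η = P_out / P_in = 39208 / 46227 = 0.848 = 84.8%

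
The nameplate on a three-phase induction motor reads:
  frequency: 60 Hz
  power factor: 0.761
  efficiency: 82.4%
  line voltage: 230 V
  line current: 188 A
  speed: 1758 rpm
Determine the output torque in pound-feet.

P_in = √3·V·I·cosφ = 1.732 × 230 × 188 × 0.761 = 56993 W
P_out = η·P_in = 0.824 × 56993 = 46962 W
n = 1758 rpm
ω = 2π×1758/60 = 184.1 rad/s
τ = P_out/ω = 46962/184.1 = 255.1 N·m
In lb·ft: 255.1/1.356 = 188 lb·ft

188 lb·ft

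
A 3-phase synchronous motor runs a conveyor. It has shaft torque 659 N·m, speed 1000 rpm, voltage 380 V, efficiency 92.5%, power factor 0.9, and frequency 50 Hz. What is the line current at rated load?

ω = 2π×1000/60 = 104.7 rad/s; P_out = τω = 659 × 104.7 = 68997 W
P_in = P_out / η = 68997 / 0.925 = 74591 W
I_L = P_in / (√3·V_L·cosφ) = 74591 / (1.732 × 380 × 0.9) = 126 A

126 A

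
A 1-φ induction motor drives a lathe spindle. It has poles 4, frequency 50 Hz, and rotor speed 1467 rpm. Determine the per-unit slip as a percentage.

2.2 %

n_s = 120f/p = 120×50/4 = 1500 rpm
s = (n_s − n)/n_s = (1500 − 1467)/1500 = 0.0220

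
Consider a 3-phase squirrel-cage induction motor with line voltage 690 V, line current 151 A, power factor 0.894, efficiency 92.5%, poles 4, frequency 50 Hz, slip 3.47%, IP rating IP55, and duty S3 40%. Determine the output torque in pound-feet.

726 lb·ft

P_in = √3·V·I·cosφ = 1.732 × 690 × 151 × 0.894 = 161329 W
P_out = η·P_in = 0.925 × 161329 = 149229 W
n_s = 120×50/4 = 1500 rpm; n = 1500×(1−0.0347) = 1448 rpm
ω = 2π×1448/60 = 151.6 rad/s
τ = P_out/ω = 149229/151.6 = 984.4 N·m
In lb·ft: 984.4/1.356 = 726 lb·ft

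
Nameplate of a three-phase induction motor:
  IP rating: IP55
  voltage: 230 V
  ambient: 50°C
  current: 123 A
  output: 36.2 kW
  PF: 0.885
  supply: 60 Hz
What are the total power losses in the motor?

P_in = √3·V·I·cosφ = 1.732×230×123×0.885 = 43363 W
P_out = 36200 W
Losses = P_in − P_out = 43363 − 36200 = 7163 W

7.16 kW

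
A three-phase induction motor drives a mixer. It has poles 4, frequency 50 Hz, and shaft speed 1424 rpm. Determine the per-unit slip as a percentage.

n_s = 120f/p = 120×50/4 = 1500 rpm
s = (n_s − n)/n_s = (1500 − 1424)/1500 = 0.0507

5.1 %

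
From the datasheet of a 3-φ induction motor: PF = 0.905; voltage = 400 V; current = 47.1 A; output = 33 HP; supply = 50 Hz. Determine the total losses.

4910 W

P_in = √3·V·I·cosφ = 1.732×400×47.1×0.905 = 29531 W
P_out = 33×746 = 24618 W
Losses = P_in − P_out = 29531 − 24618 = 4913 W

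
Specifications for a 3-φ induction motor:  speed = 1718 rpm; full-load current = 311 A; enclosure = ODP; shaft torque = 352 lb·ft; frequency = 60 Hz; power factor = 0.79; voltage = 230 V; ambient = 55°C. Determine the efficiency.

87.7 %

τ = 352 lb·ft × 1.356 = 477.3 N·m
ω = 2π × 1718/60 = 179.9 rad/s; P_out = τω = 477.3 × 179.9 = 85866 W
P_in = √3·V_L·I_L·cosφ = 1.732 × 230 × 311 × 0.79 = 97873 W
η = P_out / P_in = 85866 / 97873 = 0.877 = 87.7%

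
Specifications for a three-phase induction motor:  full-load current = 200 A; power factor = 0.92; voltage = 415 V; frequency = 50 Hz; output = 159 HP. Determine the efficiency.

89.7 %

P_out = 159 × 746 = 118614 W
P_in = √3·V_L·I_L·cosφ = 1.732 × 415 × 200 × 0.92 = 132256 W
η = P_out / P_in = 118614 / 132256 = 0.897 = 89.7%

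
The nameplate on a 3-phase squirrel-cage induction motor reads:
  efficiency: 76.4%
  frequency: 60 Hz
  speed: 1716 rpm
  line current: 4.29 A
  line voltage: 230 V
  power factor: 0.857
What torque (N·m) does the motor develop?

6.23 N·m

P_in = √3·V·I·cosφ = 1.732 × 230 × 4.29 × 0.857 = 1465 W
P_out = η·P_in = 0.764 × 1465 = 1119 W
n = 1716 rpm
ω = 2π×1716/60 = 179.7 rad/s
τ = P_out/ω = 1119/179.7 = 6.23 N·m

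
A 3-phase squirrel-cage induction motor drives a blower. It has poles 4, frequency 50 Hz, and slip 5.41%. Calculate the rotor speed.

1419 rpm

n_s = 120f/p = 120×50/4 = 1500 rpm
n = n_s(1 − s) = 1500 × (1 − 0.0541) = 1419 rpm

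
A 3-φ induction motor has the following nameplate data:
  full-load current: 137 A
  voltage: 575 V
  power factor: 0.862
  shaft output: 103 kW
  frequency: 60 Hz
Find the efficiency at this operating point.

P_out = 103 kW = 103000 W
P_in = √3·V_L·I_L·cosφ = 1.732 × 575 × 137 × 0.862 = 117610 W
η = P_out / P_in = 103000 / 117610 = 0.876 = 87.6%

87.6 %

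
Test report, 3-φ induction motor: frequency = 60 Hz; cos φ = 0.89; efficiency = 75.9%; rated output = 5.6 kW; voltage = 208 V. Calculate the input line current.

P_out = 5.6 kW = 5600 W
P_in = P_out / η = 5600 / 0.759 = 7378 W
I_L = P_in / (√3·V_L·cosφ) = 7378 / (1.732 × 208 × 0.89) = 23 A

23 A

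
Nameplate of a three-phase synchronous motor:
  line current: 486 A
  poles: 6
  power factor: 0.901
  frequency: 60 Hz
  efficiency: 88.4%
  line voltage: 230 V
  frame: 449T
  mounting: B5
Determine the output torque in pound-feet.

P_in = √3·V·I·cosφ = 1.732 × 230 × 486 × 0.901 = 174436 W
P_out = η·P_in = 0.884 × 174436 = 154201 W
n = n_s = 120×60/6 = 1200 rpm (synchronous)
ω = 2π×1200/60 = 125.7 rad/s
τ = P_out/ω = 154201/125.7 = 1227 N·m
In lb·ft: 1227/1.356 = 905 lb·ft

905 lb·ft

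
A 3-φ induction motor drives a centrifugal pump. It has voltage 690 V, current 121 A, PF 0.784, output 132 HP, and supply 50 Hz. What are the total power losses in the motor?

P_in = √3·V·I·cosφ = 1.732×690×121×0.784 = 113370 W
P_out = 132×746 = 98472 W
Losses = P_in − P_out = 113370 − 98472 = 14898 W

14.9 kW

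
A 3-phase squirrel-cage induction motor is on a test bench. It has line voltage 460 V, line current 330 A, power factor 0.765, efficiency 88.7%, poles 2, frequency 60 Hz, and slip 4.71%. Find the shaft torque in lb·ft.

366 lb·ft

P_in = √3·V·I·cosφ = 1.732 × 460 × 330 × 0.765 = 201132 W
P_out = η·P_in = 0.887 × 201132 = 178404 W
n_s = 120×60/2 = 3600 rpm; n = 3600×(1−0.0471) = 3430 rpm
ω = 2π×3430/60 = 359.2 rad/s
τ = P_out/ω = 178404/359.2 = 496.7 N·m
In lb·ft: 496.7/1.356 = 366 lb·ft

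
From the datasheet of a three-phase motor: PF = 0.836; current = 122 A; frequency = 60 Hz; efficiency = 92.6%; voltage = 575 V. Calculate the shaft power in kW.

94.1 kW

P_in = √3·V·I·cosφ = 1.732 × 575 × 122 × 0.836 = 101574 W
P_out = η·P_in = 0.926 × 101574 = 94058 W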